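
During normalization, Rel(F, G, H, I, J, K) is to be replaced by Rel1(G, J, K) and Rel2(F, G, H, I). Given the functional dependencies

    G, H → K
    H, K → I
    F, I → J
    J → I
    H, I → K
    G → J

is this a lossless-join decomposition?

Common attributes: Rel1 ∩ Rel2 = {G}.
Closure of {G}: G → J applies, adding J; J → I applies, adding I. So (G)⁺ = {G, I, J}.
The closure contains neither all of Rel1 = {G, J, K} nor all of Rel2 = {F, G, H, I}, so the common attributes are not a superkey of either fragment. The join is lossy.

No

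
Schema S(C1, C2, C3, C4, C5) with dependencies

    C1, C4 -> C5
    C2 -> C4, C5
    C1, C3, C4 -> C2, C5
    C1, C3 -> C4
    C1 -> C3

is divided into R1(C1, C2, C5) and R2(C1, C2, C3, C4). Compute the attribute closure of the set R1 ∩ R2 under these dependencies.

C1, C2, C3, C4, C5

R1 ∩ R2 = {C1, C2}.
C2 → C4, C5 applies, adding C4, C5
C1 → C3 applies, adding C3
Closure: {C1, C2, C3, C4, C5}.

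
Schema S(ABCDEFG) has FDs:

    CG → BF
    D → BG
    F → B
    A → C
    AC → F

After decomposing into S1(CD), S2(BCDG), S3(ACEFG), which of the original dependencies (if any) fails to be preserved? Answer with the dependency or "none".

F → B

Check F → B: no single fragment contains all of {BF}, and the restricted closure of {F} across the fragments never reaches {B}.
CG → BF is preserved.
D → BG is preserved.
A → C is preserved.
AC → F is preserved.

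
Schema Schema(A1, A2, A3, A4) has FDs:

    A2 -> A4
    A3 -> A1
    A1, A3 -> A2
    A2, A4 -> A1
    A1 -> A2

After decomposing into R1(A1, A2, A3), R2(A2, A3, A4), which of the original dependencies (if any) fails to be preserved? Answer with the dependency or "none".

none

A2 → A4 lies within R2.
A3 → A1 lies within R1.
A1, A3 → A2 lies within R1.
A2, A4 → A1: restricted closure across fragments reaches A1.
A1 → A2 lies within R1.
Every dependency is enforceable on the fragments, so the decomposition is dependency-preserving.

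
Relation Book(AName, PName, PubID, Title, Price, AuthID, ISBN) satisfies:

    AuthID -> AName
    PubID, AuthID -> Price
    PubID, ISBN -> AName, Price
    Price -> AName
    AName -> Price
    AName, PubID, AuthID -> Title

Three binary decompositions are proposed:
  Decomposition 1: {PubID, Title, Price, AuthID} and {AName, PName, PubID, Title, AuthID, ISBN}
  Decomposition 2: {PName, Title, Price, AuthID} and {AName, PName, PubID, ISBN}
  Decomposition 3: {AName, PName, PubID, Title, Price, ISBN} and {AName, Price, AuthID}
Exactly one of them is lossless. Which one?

Decomposition 1

Decomposition 1: common = {PubID, Title, AuthID}, closure = {AName, PubID, Title, Price, AuthID} → lossless.
Decomposition 2: common = {PName}, closure = {PName} → lossy.
Decomposition 3: common = {AName, Price}, closure = {AName, Price} → lossy.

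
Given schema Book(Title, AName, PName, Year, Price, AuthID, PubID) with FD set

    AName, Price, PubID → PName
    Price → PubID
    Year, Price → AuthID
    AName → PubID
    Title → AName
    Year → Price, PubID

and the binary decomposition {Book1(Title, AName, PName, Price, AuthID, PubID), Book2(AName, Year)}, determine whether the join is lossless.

No

Common attributes: Book1 ∩ Book2 = {AName}.
Closure of {AName}: AName → PubID applies, adding PubID. So (AName)⁺ = {AName, PubID}.
The closure contains neither all of Book1 = {Title, AName, PName, Price, AuthID, PubID} nor all of Book2 = {AName, Year}, so the common attributes are not a superkey of either fragment. The join is lossy.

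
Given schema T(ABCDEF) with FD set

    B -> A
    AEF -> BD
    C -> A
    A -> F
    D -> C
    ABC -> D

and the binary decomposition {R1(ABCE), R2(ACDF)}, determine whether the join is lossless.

No

Common attributes: R1 ∩ R2 = {AC}.
Closure of {AC}: A → F applies, adding F. So (AC)⁺ = {ACF}.
The closure contains neither all of R1 = {ABCE} nor all of R2 = {ACDF}, so the common attributes are not a superkey of either fragment. The join is lossy.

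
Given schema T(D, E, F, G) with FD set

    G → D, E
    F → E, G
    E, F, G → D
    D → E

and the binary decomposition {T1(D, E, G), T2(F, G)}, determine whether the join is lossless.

Common attributes: T1 ∩ T2 = {G}.
Closure of {G}: G → D, E applies, adding D, E. So (G)⁺ = {D, E, G}.
This closure contains every attribute of T1, so T1 ∩ T2 → T1. The join is lossless.

Yes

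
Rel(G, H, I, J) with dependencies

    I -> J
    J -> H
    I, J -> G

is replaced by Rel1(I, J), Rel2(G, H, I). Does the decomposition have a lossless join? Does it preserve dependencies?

Lossless test: (I)⁺ = {G, H, I, J}, which contains all of one fragment — lossless.
Dependency preservation: the restricted closure of {J} across the fragments never reaches {H}, so J → H cannot be enforced without a join — not preserved.

lossless but not dependency-preserving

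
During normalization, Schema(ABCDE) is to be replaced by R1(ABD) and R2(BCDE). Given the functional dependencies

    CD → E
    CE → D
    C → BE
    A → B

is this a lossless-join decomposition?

No

Common attributes: R1 ∩ R2 = {BD}.
No dependency enlarges {BD}, so (BD)⁺ = {BD}.
The closure contains neither all of R1 = {ABD} nor all of R2 = {BCDE}, so the common attributes are not a superkey of either fragment. The join is lossy.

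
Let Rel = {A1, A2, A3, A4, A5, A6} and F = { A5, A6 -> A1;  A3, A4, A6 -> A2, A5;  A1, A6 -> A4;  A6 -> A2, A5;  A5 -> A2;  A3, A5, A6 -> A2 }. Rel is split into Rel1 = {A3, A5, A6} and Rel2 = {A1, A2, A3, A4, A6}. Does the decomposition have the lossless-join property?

Yes

Common attributes: Rel1 ∩ Rel2 = {A3, A6}.
Closure of {A3, A6}: A6 → A2, A5 applies, adding A2, A5; A5, A6 → A1 applies, adding A1; A1, A6 → A4 applies, adding A4. So (A3, A6)⁺ = {A1, A2, A3, A4, A5, A6}.
This closure contains every attribute of Rel1, so Rel1 ∩ Rel2 → Rel1. The join is lossless.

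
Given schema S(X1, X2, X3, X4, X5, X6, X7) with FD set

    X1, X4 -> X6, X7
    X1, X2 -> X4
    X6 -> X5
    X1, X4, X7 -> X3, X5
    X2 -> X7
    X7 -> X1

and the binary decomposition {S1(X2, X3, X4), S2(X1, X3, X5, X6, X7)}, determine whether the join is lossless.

Common attributes: S1 ∩ S2 = {X3}.
No dependency enlarges {X3}, so (X3)⁺ = {X3}.
The closure contains neither all of S1 = {X2, X3, X4} nor all of S2 = {X1, X3, X5, X6, X7}, so the common attributes are not a superkey of either fragment. The join is lossy.

No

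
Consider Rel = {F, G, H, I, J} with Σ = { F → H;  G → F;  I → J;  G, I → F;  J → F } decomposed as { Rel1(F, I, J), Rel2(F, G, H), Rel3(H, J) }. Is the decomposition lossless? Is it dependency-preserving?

lossy but dependency-preserving

Lossless test (chase): Rows 1 and 2 agree on F; apply F→H and equate their H entries. Rows 1 and 3 agree on J; apply J→F and equate their F entries. No row becomes fully distinguished — the join is lossy.
Dependency preservation: G, I → F is not contained in any single fragment, but the restricted closure of its left-hand side across the fragments still reaches the right-hand side; the remaining FDs each lie inside some fragment. All dependencies are preserved.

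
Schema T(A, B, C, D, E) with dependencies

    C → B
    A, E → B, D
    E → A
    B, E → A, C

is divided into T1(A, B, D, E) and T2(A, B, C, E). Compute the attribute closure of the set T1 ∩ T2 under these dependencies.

T1 ∩ T2 = {A, B, E}.
A, E → B, D applies, adding D
B, E → A, C applies, adding C
Closure: {A, B, C, D, E}.

A, B, C, D, E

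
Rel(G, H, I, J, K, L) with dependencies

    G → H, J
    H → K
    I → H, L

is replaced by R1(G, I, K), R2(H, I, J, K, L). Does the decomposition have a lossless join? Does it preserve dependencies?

lossy and not dependency-preserving

Lossless test: (I, K)⁺ = {H, I, K, L}, which is a superkey of neither fragment — lossy.
Dependency preservation: the restricted closure of {G} across the fragments never reaches {H, J}, so G → H, J cannot be enforced without a join — not preserved.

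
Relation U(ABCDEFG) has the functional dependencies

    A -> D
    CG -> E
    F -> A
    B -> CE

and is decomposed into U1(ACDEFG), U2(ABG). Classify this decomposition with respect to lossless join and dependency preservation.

Lossless test: (AG)⁺ = {ADG}, which is a superkey of neither fragment — lossy.
Dependency preservation: the restricted closure of {B} across the fragments never reaches {CE}, so B → CE cannot be enforced without a join — not preserved.

lossy and not dependency-preserving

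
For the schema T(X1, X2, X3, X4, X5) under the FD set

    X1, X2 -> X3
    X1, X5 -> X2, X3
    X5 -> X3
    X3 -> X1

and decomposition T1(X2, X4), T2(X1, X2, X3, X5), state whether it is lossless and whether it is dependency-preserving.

lossy but dependency-preserving

Lossless test: (X2)⁺ = {X2}, which is a superkey of neither fragment — lossy.
Dependency preservation: every FD's attributes lie within a single fragment, so each can be enforced locally — preserved.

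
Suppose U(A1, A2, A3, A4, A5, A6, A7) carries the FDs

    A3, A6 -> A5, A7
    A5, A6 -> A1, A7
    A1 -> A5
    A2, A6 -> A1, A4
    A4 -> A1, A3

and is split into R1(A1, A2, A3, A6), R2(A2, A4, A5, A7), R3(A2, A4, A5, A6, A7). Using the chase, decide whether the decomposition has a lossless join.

Chase test. Columns are A1, A2, A3, A4, A5, A6, A7; row i has aⱼ where attribute j ∈ Ri, else bᵢⱼ.
Initial tableau (one row per fragment):
  row 1: a1 a2 a3 b14 b15 a6 b17
  row 2: b21 a2 b23 a4 a5 b26 a7
  row 3: b31 a2 b33 a4 a5 a6 a7
Rows 1 and 3 agree on A2, A6; apply A2, A6→A1, A4 and equate their A1, A4 entries.
Rows 1 and 2 agree on A4; apply A4→A1, A3 and equate their A1, A3 entries.
Rows 1 and 3 agree on A4; apply A4→A1, A3 and equate their A1, A3 entries.
Rows 1 and 3 agree on A3, A6; apply A3, A6→A5, A7 and equate their A5, A7 entries.
Row 1 is now all distinguished symbols — the join is lossless.

Yes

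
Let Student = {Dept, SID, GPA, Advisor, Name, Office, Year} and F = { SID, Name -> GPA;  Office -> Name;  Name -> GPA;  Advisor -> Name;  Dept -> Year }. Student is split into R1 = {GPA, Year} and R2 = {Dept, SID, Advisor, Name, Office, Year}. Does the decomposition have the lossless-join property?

Common attributes: R1 ∩ R2 = {Year}.
No dependency enlarges {Year}, so (Year)⁺ = {Year}.
The closure contains neither all of R1 = {GPA, Year} nor all of R2 = {Dept, SID, Advisor, Name, Office, Year}, so the common attributes are not a superkey of either fragment. The join is lossy.

No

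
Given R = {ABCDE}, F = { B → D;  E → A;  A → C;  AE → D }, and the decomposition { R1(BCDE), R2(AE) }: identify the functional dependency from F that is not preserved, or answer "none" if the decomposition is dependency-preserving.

A → C

Check A → C: no single fragment contains all of {AC}, and the restricted closure of {A} across the fragments never reaches {C}.
B → D is preserved.
E → A is preserved.
AE → D is preserved.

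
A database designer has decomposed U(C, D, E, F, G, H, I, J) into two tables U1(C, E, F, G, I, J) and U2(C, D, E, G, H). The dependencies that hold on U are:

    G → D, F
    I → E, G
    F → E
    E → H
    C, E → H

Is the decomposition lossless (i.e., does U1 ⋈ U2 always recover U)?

Common attributes: U1 ∩ U2 = {C, E, G}.
Closure of {C, E, G}: G → D, F applies, adding D, F; E → H applies, adding H. So (C, E, G)⁺ = {C, D, E, F, G, H}.
This closure contains every attribute of U2, so U1 ∩ U2 → U2. The join is lossless.

Yes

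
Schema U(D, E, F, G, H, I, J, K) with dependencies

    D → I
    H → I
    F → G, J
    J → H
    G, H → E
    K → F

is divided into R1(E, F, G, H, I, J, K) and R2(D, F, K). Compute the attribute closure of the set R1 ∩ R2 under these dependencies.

E, F, G, H, I, J, K

R1 ∩ R2 = {F, K}.
F → G, J applies, adding G, J
J → H applies, adding H
G, H → E applies, adding E
H → I applies, adding I
Closure: {E, F, G, H, I, J, K}.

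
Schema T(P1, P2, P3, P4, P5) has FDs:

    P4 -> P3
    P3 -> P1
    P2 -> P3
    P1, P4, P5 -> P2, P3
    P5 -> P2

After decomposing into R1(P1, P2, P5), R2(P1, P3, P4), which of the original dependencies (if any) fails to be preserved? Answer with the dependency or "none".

Check P2 → P3: no single fragment contains all of {P2, P3}, and the restricted closure of {P2} across the fragments never reaches {P3}.
P4 → P3 is preserved.
P3 → P1 is preserved.
P1, P4, P5 → P2, P3 is preserved.
P5 → P2 is preserved.

P2 -> P3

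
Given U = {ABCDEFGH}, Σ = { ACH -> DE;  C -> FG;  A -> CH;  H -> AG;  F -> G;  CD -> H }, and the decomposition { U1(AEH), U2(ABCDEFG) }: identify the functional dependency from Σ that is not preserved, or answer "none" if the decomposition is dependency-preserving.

none

ACH → DE: restricted closure across fragments reaches DE.
C → FG lies within U2.
A → CH: restricted closure across fragments reaches CH.
H → AG: restricted closure across fragments reaches AG.
F → G lies within U2.
CD → H: restricted closure across fragments reaches H.
Every dependency is enforceable on the fragments, so the decomposition is dependency-preserving.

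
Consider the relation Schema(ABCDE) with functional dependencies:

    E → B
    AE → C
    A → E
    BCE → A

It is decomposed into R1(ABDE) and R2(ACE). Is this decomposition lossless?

Yes

Common attributes: R1 ∩ R2 = {AE}.
Closure of {AE}: E → B applies, adding B; AE → C applies, adding C. So (AE)⁺ = {ABCE}.
This closure contains every attribute of R2, so R1 ∩ R2 → R2. The join is lossless.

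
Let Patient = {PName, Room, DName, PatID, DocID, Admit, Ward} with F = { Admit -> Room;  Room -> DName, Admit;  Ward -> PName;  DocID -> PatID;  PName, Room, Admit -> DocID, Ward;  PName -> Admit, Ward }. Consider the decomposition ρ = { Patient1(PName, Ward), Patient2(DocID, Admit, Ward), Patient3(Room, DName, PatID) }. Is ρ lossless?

No

Chase test. Columns are PName, Room, DName, PatID, DocID, Admit, Ward; row i has aⱼ where attribute j ∈ Patienti, else bᵢⱼ.
Initial tableau (one row per fragment):
  row 1: a1 b12 b13 b14 b15 b16 a7
  row 2: b21 b22 b23 b24 a5 a6 a7
  row 3: b31 a2 a3 a4 b35 b36 b37
Rows 1 and 2 agree on Ward; apply Ward→PName and equate their PName entries.
Rows 1 and 2 agree on PName; apply PName→Admit, Ward and equate their Admit, Ward entries.
Rows 1 and 2 agree on Admit; apply Admit→Room and equate their Room entries.
Rows 1 and 2 agree on Room; apply Room→DName, Admit and equate their DName, Admit entries.
Rows 1 and 2 agree on PName, Room, Admit; apply PName, Room, Admit→DocID, Ward and equate their DocID, Ward entries.
Rows 1 and 2 agree on DocID; apply DocID→PatID and equate their PatID entries.
No row becomes fully distinguished — the join is lossy.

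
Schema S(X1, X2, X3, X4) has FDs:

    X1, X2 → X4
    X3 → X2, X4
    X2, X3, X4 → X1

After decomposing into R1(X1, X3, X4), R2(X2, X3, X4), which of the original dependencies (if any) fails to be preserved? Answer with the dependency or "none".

Check X1, X2 → X4: no single fragment contains all of {X1, X2, X4}, and the restricted closure of {X1, X2} across the fragments never reaches {X4}.
X3 → X2, X4 is preserved.
X2, X3, X4 → X1 is preserved.

X1, X2 → X4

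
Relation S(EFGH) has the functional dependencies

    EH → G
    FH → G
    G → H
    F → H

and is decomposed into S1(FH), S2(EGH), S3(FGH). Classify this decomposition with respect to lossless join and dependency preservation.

lossy but dependency-preserving

Lossless test (chase): Rows 1 and 3 agree on FH; apply FH→G and equate their G entries. No row becomes fully distinguished — the join is lossy.
Dependency preservation: every FD's attributes lie within a single fragment, so each can be enforced locally — preserved.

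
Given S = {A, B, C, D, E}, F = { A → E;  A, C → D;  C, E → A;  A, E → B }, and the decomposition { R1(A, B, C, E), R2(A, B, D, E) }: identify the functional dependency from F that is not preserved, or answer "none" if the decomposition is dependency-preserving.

Check A, C → D: no single fragment contains all of {A, C, D}, and the restricted closure of {A, C} across the fragments never reaches {D}.
A → E is preserved.
C, E → A is preserved.
A, E → B is preserved.

A, C → D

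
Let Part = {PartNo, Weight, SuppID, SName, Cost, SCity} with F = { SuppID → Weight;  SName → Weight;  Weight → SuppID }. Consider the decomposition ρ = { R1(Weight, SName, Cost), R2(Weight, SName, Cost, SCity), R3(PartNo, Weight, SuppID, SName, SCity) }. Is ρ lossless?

Chase test. Columns are PartNo, Weight, SuppID, SName, Cost, SCity; row i has aⱼ where attribute j ∈ Ri, else bᵢⱼ.
Initial tableau (one row per fragment):
  row 1: b11 a2 b13 a4 a5 b16
  row 2: b21 a2 b23 a4 a5 a6
  row 3: a1 a2 a3 a4 b35 a6
Rows 1 and 2 agree on Weight; apply Weight→SuppID and equate their SuppID entries.
Rows 1 and 3 agree on Weight; apply Weight→SuppID and equate their SuppID entries.
No row becomes fully distinguished — the join is lossy.

No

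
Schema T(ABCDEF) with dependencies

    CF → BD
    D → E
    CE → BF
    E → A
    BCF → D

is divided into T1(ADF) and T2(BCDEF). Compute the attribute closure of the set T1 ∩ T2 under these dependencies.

T1 ∩ T2 = {DF}.
D → E applies, adding E
E → A applies, adding A
Closure: {ADEF}.

ADEF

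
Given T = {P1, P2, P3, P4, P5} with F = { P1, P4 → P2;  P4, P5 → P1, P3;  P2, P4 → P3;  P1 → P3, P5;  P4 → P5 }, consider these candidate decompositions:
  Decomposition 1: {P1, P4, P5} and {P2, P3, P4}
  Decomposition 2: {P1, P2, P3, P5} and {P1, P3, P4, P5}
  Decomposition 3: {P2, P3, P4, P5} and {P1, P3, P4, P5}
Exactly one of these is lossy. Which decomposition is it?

Decomposition 1: common = {P4}, closure = {P1, P2, P3, P4, P5} → lossless.
Decomposition 2: common = {P1, P3, P5}, closure = {P1, P3, P5} → lossy.
Decomposition 3: common = {P3, P4, P5}, closure = {P1, P2, P3, P4, P5} → lossless.

Decomposition 2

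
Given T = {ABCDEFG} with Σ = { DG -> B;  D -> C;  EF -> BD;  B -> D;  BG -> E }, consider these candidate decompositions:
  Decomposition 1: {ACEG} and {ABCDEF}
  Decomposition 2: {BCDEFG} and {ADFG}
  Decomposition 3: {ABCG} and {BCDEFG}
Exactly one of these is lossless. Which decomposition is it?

Decomposition 2

Decomposition 1: common = {ACE}, closure = {ACE} → lossy.
Decomposition 2: common = {DFG}, closure = {BCDEFG} → lossless.
Decomposition 3: common = {BCG}, closure = {BCDEG} → lossy.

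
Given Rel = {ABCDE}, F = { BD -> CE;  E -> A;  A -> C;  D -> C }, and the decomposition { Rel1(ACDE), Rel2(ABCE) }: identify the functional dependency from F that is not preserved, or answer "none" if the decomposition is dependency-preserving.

BD -> CE

Check BD → CE: no single fragment contains all of {BCDE}, and the restricted closure of {BD} across the fragments never reaches {CE}.
E → A is preserved.
A → C is preserved.
D → C is preserved.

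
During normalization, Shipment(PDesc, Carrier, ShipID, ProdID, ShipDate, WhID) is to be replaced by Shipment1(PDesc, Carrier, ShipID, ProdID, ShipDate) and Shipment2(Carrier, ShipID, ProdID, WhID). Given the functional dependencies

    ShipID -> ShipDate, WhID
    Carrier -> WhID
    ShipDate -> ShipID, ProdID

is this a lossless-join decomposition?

Common attributes: Shipment1 ∩ Shipment2 = {Carrier, ShipID, ProdID}.
Closure of {Carrier, ShipID, ProdID}: ShipID → ShipDate, WhID applies, adding ShipDate, WhID. So (Carrier, ShipID, ProdID)⁺ = {Carrier, ShipID, ProdID, ShipDate, WhID}.
This closure contains every attribute of Shipment2, so Shipment1 ∩ Shipment2 → Shipment2. The join is lossless.

Yes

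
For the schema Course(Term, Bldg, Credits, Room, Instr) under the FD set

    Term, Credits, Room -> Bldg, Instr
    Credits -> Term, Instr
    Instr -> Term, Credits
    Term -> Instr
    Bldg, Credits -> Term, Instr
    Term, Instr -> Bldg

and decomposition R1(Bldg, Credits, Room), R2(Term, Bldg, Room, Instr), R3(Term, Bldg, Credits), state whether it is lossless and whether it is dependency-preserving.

lossless and dependency-preserving

Lossless test (chase): Rows 1 and 3 agree on Credits; apply Credits→Term, Instr and equate their Term, Instr entries. Rows 1 and 2 agree on Term; apply Term→Instr and equate their Instr entries. Rows 1 and 2 agree on Instr; apply Instr→Term, Credits and equate their Term, Credits entries. Row 1 is now all distinguished symbols — the join is lossless.
Dependency preservation: Term, Credits, Room → Bldg, Instr; Credits → Term, Instr; Instr → Term, Credits; Bldg, Credits → Term, Instr are not contained in any single fragment, but the restricted closure of each left-hand side across the fragments still reaches the right-hand side; the remaining FDs each lie inside some fragment. All dependencies are preserved.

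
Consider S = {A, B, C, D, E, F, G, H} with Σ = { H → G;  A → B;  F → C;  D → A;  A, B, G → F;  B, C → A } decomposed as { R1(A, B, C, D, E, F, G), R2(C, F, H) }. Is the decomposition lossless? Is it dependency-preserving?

Lossless test: (C, F)⁺ = {C, F}, which is a superkey of neither fragment — lossy.
Dependency preservation: the restricted closure of {H} across the fragments never reaches {G}, so H → G cannot be enforced without a join — not preserved.

lossy and not dependency-preserving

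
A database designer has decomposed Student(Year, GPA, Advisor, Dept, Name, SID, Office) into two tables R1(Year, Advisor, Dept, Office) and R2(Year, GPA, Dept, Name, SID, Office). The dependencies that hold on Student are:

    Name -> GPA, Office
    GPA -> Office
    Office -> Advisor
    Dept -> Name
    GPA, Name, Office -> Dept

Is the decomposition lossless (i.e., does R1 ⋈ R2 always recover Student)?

Common attributes: R1 ∩ R2 = {Year, Dept, Office}.
Closure of {Year, Dept, Office}: Office → Advisor applies, adding Advisor; Dept → Name applies, adding Name; Name → GPA, Office applies, adding GPA. So (Year, Dept, Office)⁺ = {Year, GPA, Advisor, Dept, Name, Office}.
This closure contains every attribute of R1, so R1 ∩ R2 → R1. The join is lossless.

Yes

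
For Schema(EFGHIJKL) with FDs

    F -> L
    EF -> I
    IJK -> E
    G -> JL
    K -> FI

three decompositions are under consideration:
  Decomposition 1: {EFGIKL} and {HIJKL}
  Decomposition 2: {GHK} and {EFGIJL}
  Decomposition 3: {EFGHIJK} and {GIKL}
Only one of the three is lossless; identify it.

Decomposition 1: common = {IKL}, closure = {FIKL} → lossy.
Decomposition 2: common = {G}, closure = {GJL} → lossy.
Decomposition 3: common = {GIK}, closure = {EFGIJKL} → lossless.

Decomposition 3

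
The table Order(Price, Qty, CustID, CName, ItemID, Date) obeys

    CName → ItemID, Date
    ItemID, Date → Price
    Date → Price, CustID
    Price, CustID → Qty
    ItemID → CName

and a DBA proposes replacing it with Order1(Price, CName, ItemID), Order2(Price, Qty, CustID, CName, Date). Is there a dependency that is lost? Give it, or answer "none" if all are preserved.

CName → ItemID, Date: restricted closure across fragments reaches ItemID, Date.
ItemID, Date → Price: restricted closure across fragments reaches Price.
Date → Price, CustID lies within Order2.
Price, CustID → Qty lies within Order2.
ItemID → CName lies within Order1.
Every dependency is enforceable on the fragments, so the decomposition is dependency-preserving.

none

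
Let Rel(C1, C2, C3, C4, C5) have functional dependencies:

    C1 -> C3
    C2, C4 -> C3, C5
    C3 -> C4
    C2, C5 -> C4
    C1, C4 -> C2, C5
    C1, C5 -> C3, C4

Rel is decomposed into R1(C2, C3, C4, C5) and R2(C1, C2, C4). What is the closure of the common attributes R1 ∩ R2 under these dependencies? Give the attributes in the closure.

R1 ∩ R2 = {C2, C4}.
C2, C4 → C3, C5 applies, adding C3, C5
Closure: {C2, C3, C4, C5}.

C2, C3, C4, C5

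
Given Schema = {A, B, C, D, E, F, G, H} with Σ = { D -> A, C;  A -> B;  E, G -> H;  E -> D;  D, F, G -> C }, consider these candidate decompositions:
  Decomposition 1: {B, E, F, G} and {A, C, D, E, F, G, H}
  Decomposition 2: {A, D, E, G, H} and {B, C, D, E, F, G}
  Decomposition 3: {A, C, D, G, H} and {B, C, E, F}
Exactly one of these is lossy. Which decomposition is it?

Decomposition 1: common = {E, F, G}, closure = {A, B, C, D, E, F, G, H} → lossless.
Decomposition 2: common = {D, E, G}, closure = {A, B, C, D, E, G, H} → lossless.
Decomposition 3: common = {C}, closure = {C} → lossy.

Decomposition 3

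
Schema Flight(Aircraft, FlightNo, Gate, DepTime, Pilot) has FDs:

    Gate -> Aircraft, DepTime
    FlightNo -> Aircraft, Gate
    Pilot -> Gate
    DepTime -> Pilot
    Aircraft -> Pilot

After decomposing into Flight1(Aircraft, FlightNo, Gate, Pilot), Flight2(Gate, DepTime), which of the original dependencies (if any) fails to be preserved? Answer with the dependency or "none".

none

Gate → Aircraft, DepTime: restricted closure across fragments reaches Aircraft, DepTime.
FlightNo → Aircraft, Gate lies within Flight1.
Pilot → Gate lies within Flight1.
DepTime → Pilot: restricted closure across fragments reaches Pilot.
Aircraft → Pilot lies within Flight1.
Every dependency is enforceable on the fragments, so the decomposition is dependency-preserving.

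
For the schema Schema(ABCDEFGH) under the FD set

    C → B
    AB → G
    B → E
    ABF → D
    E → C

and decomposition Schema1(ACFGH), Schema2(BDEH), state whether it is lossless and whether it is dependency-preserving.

lossy and not dependency-preserving

Lossless test: (H)⁺ = {H}, which is a superkey of neither fragment — lossy.
Dependency preservation: the restricted closure of {C} across the fragments never reaches {B}, so C → B cannot be enforced without a join — not preserved.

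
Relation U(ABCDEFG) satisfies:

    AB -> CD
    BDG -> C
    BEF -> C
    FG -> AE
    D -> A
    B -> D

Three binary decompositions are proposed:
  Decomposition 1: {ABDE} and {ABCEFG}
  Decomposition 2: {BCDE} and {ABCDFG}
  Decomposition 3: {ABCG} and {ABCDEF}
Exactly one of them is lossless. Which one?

Decomposition 1: common = {ABE}, closure = {ABCDE} → lossless.
Decomposition 2: common = {BCD}, closure = {ABCD} → lossy.
Decomposition 3: common = {ABC}, closure = {ABCD} → lossy.

Decomposition 1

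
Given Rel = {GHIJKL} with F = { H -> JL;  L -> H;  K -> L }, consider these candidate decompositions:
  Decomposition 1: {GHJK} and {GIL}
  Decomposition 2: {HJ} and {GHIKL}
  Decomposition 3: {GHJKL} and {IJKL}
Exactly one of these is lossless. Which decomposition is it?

Decomposition 1: common = {G}, closure = {G} → lossy.
Decomposition 2: common = {H}, closure = {HJL} → lossless.
Decomposition 3: common = {JKL}, closure = {HJKL} → lossy.

Decomposition 2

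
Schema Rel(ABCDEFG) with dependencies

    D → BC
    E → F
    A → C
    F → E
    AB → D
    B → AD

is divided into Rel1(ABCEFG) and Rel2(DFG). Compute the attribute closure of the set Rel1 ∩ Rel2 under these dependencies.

EFG

Rel1 ∩ Rel2 = {FG}.
F → E applies, adding E
Closure: {EFG}.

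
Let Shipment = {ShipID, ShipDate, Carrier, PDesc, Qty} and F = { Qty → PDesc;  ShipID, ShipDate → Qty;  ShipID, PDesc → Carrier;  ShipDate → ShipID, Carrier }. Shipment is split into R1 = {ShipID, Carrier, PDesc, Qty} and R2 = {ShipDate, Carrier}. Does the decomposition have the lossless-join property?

No

Common attributes: R1 ∩ R2 = {Carrier}.
No dependency enlarges {Carrier}, so (Carrier)⁺ = {Carrier}.
The closure contains neither all of R1 = {ShipID, Carrier, PDesc, Qty} nor all of R2 = {ShipDate, Carrier}, so the common attributes are not a superkey of either fragment. The join is lossy.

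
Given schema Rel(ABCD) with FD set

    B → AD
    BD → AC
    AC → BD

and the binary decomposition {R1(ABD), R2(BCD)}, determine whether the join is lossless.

Yes

Common attributes: R1 ∩ R2 = {BD}.
Closure of {BD}: B → AD applies, adding A; BD → AC applies, adding C. So (BD)⁺ = {ABCD}.
This closure contains every attribute of R1, so R1 ∩ R2 → R1. The join is lossless.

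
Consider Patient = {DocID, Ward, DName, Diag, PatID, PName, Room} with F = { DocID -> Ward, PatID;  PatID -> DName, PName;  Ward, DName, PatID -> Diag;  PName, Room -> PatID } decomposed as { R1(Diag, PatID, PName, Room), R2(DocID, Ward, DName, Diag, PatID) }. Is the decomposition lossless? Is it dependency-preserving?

lossy but dependency-preserving

Lossless test: (Diag, PatID)⁺ = {DName, Diag, PatID, PName}, which is a superkey of neither fragment — lossy.
Dependency preservation: PatID → DName, PName is not contained in any single fragment, but the restricted closure of its left-hand side across the fragments still reaches the right-hand side; the remaining FDs each lie inside some fragment. All dependencies are preserved.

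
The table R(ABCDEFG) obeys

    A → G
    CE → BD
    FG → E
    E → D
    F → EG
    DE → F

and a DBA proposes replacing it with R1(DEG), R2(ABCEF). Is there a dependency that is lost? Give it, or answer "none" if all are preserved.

A → G

Check A → G: no single fragment contains all of {AG}, and the restricted closure of {A} across the fragments never reaches {G}.
CE → BD is preserved.
FG → E is preserved.
E → D is preserved.
F → EG is preserved.
DE → F is preserved.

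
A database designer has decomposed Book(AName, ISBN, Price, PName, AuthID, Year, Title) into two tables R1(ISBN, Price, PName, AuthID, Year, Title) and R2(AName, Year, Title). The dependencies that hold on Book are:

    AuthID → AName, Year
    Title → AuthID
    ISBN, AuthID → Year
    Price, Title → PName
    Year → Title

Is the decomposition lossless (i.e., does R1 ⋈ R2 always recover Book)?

Yes

Common attributes: R1 ∩ R2 = {Year, Title}.
Closure of {Year, Title}: Title → AuthID applies, adding AuthID; AuthID → AName, Year applies, adding AName. So (Year, Title)⁺ = {AName, AuthID, Year, Title}.
This closure contains every attribute of R2, so R1 ∩ R2 → R2. The join is lossless.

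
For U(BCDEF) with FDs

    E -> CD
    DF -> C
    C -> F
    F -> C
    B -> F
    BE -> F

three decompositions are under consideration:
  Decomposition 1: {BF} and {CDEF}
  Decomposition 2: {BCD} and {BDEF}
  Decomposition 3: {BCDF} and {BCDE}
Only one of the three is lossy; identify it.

Decomposition 1: common = {F}, closure = {CF} → lossy.
Decomposition 2: common = {BD}, closure = {BCDF} → lossless.
Decomposition 3: common = {BCD}, closure = {BCDF} → lossless.

Decomposition 1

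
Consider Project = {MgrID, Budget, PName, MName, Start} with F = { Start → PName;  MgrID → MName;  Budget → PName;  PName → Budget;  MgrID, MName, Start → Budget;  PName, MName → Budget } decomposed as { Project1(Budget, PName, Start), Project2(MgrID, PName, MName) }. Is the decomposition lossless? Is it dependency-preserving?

lossy but dependency-preserving

Lossless test: (PName)⁺ = {Budget, PName}, which is a superkey of neither fragment — lossy.
Dependency preservation: MgrID, MName, Start → Budget; PName, MName → Budget are not contained in any single fragment, but the restricted closure of each left-hand side across the fragments still reaches the right-hand side; the remaining FDs each lie inside some fragment. All dependencies are preserved.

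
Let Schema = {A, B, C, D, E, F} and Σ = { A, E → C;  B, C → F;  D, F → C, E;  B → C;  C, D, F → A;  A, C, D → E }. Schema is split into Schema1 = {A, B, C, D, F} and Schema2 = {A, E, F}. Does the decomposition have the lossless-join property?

Common attributes: Schema1 ∩ Schema2 = {A, F}.
No dependency enlarges {A, F}, so (A, F)⁺ = {A, F}.
The closure contains neither all of Schema1 = {A, B, C, D, F} nor all of Schema2 = {A, E, F}, so the common attributes are not a superkey of either fragment. The join is lossy.

No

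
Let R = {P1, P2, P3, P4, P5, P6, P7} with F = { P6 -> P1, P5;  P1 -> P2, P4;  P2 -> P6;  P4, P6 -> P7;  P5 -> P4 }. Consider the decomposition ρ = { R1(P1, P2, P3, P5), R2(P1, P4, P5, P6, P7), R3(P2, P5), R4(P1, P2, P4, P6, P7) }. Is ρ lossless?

Chase test. Columns are P1, P2, P3, P4, P5, P6, P7; row i has aⱼ where attribute j ∈ Ri, else bᵢⱼ.
Initial tableau (one row per fragment):
  row 1: a1 a2 a3 b14 a5 b16 b17
  row 2: a1 b22 b23 a4 a5 a6 a7
  row 3: b31 a2 b33 b34 a5 b36 b37
  row 4: a1 a2 b43 a4 b45 a6 a7
Rows 2 and 4 agree on P6; apply P6→P1, P5 and equate their P1, P5 entries.
Rows 1 and 2 agree on P1; apply P1→P2, P4 and equate their P2, P4 entries.
Rows 1 and 2 agree on P2; apply P2→P6 and equate their P6 entries.
Rows 1 and 3 agree on P2; apply P2→P6 and equate their P6 entries.
Rows 1 and 2 agree on P4, P6; apply P4, P6→P7 and equate their P7 entries.
Rows 1 and 3 agree on P5; apply P5→P4 and equate their P4 entries.
Rows 1 and 3 agree on P6; apply P6→P1, P5 and equate their P1, P5 entries.
Rows 1 and 3 agree on P4, P6; apply P4, P6→P7 and equate their P7 entries.
Row 1 is now all distinguished symbols — the join is lossless.

Yes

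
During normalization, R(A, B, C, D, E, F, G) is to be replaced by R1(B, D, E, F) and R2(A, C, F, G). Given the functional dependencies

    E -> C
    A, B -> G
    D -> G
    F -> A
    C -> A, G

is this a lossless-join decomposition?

No

Common attributes: R1 ∩ R2 = {F}.
Closure of {F}: F → A applies, adding A. So (F)⁺ = {A, F}.
The closure contains neither all of R1 = {B, D, E, F} nor all of R2 = {A, C, F, G}, so the common attributes are not a superkey of either fragment. The join is lossy.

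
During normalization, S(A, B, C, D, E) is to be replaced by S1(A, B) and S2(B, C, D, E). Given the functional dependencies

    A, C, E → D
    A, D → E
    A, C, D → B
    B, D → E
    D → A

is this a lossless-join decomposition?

Common attributes: S1 ∩ S2 = {B}.
No dependency enlarges {B}, so (B)⁺ = {B}.
The closure contains neither all of S1 = {A, B} nor all of S2 = {B, C, D, E}, so the common attributes are not a superkey of either fragment. The join is lossy.

No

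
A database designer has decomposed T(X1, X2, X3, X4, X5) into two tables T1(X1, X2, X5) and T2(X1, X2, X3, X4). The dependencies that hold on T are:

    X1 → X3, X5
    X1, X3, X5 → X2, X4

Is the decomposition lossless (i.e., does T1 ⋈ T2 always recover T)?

Yes

Common attributes: T1 ∩ T2 = {X1, X2}.
Closure of {X1, X2}: X1 → X3, X5 applies, adding X3, X5; X1, X3, X5 → X2, X4 applies, adding X4. So (X1, X2)⁺ = {X1, X2, X3, X4, X5}.
This closure contains every attribute of T1, so T1 ∩ T2 → T1. The join is lossless.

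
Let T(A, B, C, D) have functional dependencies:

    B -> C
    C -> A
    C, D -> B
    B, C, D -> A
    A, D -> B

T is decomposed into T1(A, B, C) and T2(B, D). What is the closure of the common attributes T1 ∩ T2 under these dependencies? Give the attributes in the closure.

T1 ∩ T2 = {B}.
B → C applies, adding C
C → A applies, adding A
Closure: {A, B, C}.

A, B, C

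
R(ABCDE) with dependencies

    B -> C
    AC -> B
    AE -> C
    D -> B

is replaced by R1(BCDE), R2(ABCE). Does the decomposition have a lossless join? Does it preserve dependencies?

Lossless test: (BCE)⁺ = {BCE}, which is a superkey of neither fragment — lossy.
Dependency preservation: every FD's attributes lie within a single fragment, so each can be enforced locally — preserved.

lossy but dependency-preserving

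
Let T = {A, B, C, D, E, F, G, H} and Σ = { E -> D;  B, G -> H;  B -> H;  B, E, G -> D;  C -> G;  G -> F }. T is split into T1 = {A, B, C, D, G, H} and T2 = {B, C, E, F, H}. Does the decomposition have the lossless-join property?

Common attributes: T1 ∩ T2 = {B, C, H}.
Closure of {B, C, H}: C → G applies, adding G; G → F applies, adding F. So (B, C, H)⁺ = {B, C, F, G, H}.
The closure contains neither all of T1 = {A, B, C, D, G, H} nor all of T2 = {B, C, E, F, H}, so the common attributes are not a superkey of either fragment. The join is lossy.

No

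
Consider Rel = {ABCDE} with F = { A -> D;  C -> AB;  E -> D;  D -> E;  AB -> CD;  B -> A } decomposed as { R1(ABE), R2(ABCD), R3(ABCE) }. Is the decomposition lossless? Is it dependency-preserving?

Lossless test (chase): Rows 1 and 2 agree on A; apply A→D and equate their D entries. Rows 1 and 3 agree on A; apply A→D and equate their D entries. Rows 1 and 2 agree on D; apply D→E and equate their E entries. Rows 1 and 2 agree on AB; apply AB→CD and equate their CD entries. Row 1 is now all distinguished symbols — the join is lossless.
Dependency preservation: the restricted closure of {E} across the fragments never reaches {D}, so E → D cannot be enforced without a join — not preserved.

lossless but not dependency-preserving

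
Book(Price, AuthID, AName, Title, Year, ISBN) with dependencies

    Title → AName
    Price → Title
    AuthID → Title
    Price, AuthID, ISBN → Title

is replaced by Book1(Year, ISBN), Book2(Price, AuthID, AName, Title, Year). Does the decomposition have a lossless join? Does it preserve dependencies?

Lossless test: (Year)⁺ = {Year}, which is a superkey of neither fragment — lossy.
Dependency preservation: Price, AuthID, ISBN → Title is not contained in any single fragment, but the restricted closure of its left-hand side across the fragments still reaches the right-hand side; the remaining FDs each lie inside some fragment. All dependencies are preserved.

lossy but dependency-preserving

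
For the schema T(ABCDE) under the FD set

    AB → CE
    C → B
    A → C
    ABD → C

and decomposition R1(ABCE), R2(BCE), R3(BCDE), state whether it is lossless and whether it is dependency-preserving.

Lossless test (chase): applying each FD to every pair of rows produces no changes in the tableau, so no row becomes fully distinguished — the join is lossy.
Dependency preservation: ABD → C is not contained in any single fragment, but the restricted closure of its left-hand side across the fragments still reaches the right-hand side; the remaining FDs each lie inside some fragment. All dependencies are preserved.

lossy but dependency-preserving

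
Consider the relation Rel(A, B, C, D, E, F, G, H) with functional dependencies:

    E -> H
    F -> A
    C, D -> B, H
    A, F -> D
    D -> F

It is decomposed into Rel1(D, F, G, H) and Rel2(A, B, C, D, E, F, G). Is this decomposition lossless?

Common attributes: Rel1 ∩ Rel2 = {D, F, G}.
Closure of {D, F, G}: F → A applies, adding A. So (D, F, G)⁺ = {A, D, F, G}.
The closure contains neither all of Rel1 = {D, F, G, H} nor all of Rel2 = {A, B, C, D, E, F, G}, so the common attributes are not a superkey of either fragment. The join is lossy.

No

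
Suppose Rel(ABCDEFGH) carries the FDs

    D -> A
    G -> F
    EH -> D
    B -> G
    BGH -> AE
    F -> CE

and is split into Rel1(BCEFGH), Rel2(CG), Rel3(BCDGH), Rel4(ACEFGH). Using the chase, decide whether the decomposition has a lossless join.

Chase test. Columns are ABCDEFGH; row i has aⱼ where attribute j ∈ Reli, else bᵢⱼ.
Initial tableau (one row per fragment):
  row 1: b11 a2 a3 b14 a5 a6 a7 a8
  row 2: b21 b22 a3 b24 b25 b26 a7 b28
  row 3: b31 a2 a3 a4 b35 b36 a7 a8
  row 4: a1 b42 a3 b44 a5 a6 a7 a8
Rows 1 and 2 agree on G; apply G→F and equate their F entries.
Rows 1 and 3 agree on G; apply G→F and equate their F entries.
Rows 1 and 4 agree on EH; apply EH→D and equate their D entries.
Rows 1 and 3 agree on BGH; apply BGH→AE and equate their AE entries.
Rows 1 and 2 agree on F; apply F→CE and equate their CE entries.
Rows 1 and 4 agree on D; apply D→A and equate their A entries.
Rows 1 and 3 agree on EH; apply EH→D and equate their D entries.
Row 1 is now all distinguished symbols — the join is lossless.

Yes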